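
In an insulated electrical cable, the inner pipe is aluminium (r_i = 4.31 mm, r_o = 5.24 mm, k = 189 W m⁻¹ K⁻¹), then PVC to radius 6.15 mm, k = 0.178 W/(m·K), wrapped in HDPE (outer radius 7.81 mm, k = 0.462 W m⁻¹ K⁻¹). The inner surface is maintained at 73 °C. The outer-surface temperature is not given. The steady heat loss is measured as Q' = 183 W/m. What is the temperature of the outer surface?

Sum the resistances:
  R'_aluminium = ln(0.00524/0.00431)/(2πk) = 0.1954/(2π·189) = 1.645×10^-4 m·K/W
  R'_PVC = ln(0.00615/0.00524)/(2πk) = 0.1601/(2π·0.178) = 0.1432 m·K/W
  R'_HDPE = ln(0.00781/0.00615)/(2πk) = 0.2390/(2π·0.462) = 0.08232 m·K/W
ΣR = 0.2257 m·K/W
ΔT = Q'·ΣR = 183 × 0.2257 = 41.30 K
Heat flows outward, so T_out = T_in − ΔT = 73 − 41.30 = 31.7 °C

T_out = 31.7 °C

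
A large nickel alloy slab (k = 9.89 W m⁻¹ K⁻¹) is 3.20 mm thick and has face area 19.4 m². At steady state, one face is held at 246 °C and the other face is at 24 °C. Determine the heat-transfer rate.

Q = 13300 kW

Q = kA·ΔT/L = 9.89 × 19.4 × |246 °C − 24 °C| / 0.00320 = 1.33×10^7 W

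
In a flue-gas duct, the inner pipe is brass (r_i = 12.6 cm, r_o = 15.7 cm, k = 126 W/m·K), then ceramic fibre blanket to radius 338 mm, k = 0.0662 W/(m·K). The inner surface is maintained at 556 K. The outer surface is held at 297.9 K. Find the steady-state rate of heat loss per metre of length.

Resistance network (inner→outer):
  R'_brass = ln(0.157/0.126)/(2πk) = 0.2200/(2π·126) = 2.778×10^-4 m·K/W
  R'_ceramic fibre blanket = ln(0.338/0.157)/(2πk) = 0.7668/(2π·0.0662) = 1.844 m·K/W
ΣR = 2.778×10^-4 + 1.844 = 1.844 m·K/W
Q' = ΔT/ΣR = (556 K − 297.9 K)/1.844 = 140 W/m

Q' = 140 W/m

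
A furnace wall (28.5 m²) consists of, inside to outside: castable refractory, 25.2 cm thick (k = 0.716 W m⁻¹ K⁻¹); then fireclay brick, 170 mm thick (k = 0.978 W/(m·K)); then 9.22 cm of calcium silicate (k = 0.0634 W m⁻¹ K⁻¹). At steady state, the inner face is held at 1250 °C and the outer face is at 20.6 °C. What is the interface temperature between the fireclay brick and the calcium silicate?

Treat each layer as a resistance in series:
  R_castable refractory = L/(kA) = 0.252/(0.716·28.5) = 0.01235 K/W
  R_fireclay brick = L/(kA) = 0.170/(0.978·28.5) = 0.006099 K/W
  R_calcium silicate = L/(kA) = 0.0922/(0.0634·28.5) = 0.05103 K/W
ΣR = 0.01235 + 0.006099 + 0.05103 = 0.06948 K/W
Q = ΔT/ΣR = (1250 °C − 20.6 °C)/0.06948 = 17690 W
From the inner boundary to the fireclay brick/calcium silicate interface, ΣR_partial = 0.01845 K/W.
T_interface = T_in − Q·ΣR_partial = 1250 °C − (17690)(0.01845) = 924 °C

T = 924 °C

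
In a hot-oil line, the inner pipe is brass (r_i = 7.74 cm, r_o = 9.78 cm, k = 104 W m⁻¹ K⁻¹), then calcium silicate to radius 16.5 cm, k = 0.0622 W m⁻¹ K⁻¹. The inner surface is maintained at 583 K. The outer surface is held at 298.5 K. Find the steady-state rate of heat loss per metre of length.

Treat each layer as a resistance in series:
  R'_brass = ln(0.0978/0.0774)/(2πk) = 0.2339/(2π·104) = 3.580×10^-4 m·K/W
  R'_calcium silicate = ln(0.165/0.0978)/(2πk) = 0.5230/(2π·0.0622) = 1.338 m·K/W
ΣR = 3.580×10^-4 + 1.338 = 1.338 m·K/W
Q' = ΔT/ΣR = (583 K − 298.5 K)/1.338 = 213 W/m

Q' = 213 W/m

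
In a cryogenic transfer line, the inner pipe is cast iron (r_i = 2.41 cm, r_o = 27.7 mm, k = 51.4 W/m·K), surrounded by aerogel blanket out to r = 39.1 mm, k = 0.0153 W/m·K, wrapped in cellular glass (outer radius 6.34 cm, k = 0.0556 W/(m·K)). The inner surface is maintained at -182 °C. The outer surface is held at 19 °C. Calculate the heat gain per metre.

Q' = 40.4 W/m

Series thermal resistances, inner to outer:
  R'_cast iron = ln(0.0277/0.0241)/(2πk) = 0.1392/(2π·51.4) = 4.311×10^-4 m·K/W
  R'_aerogel blanket = ln(0.0391/0.0277)/(2πk) = 0.3447/(2π·0.0153) = 3.586 m·K/W
  R'_cellular glass = ln(0.0634/0.0391)/(2πk) = 0.4833/(2π·0.0556) = 1.384 m·K/W
ΣR = 4.311×10^-4 + 3.586 + 1.384 = 4.970 m·K/W
Q' = ΔT/ΣR = (-182 °C − 19 °C)/4.970 = -40.4 W/m
(Negative Q' ⇒ heat flows inward; heat gain = 40.4 W/m.)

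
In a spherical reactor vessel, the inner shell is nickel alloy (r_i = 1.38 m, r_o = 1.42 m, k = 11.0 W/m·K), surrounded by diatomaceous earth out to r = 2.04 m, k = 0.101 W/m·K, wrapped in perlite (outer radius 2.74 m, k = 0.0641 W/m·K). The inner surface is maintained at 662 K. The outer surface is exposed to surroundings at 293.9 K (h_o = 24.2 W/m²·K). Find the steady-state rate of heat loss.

Series thermal resistances, inner to outer:
  R_nickel alloy = (1/1.38 − 1/1.42)/(4πk) = 0.02041/(4π·11.0) = 1.477×10^-4 K/W
  R_diatomaceous earth = (1/1.42 − 1/2.04)/(4πk) = 0.2140/(4π·0.101) = 0.1686 K/W
  R_perlite = (1/2.04 − 1/2.74)/(4πk) = 0.1252/(4π·0.0641) = 0.1555 K/W
  R_conv,out = 1/(4πr²h) = 1/(4π·2.74²·24.2) = 4.380×10^-4 K/W
ΣR = 1.477×10^-4 + 0.1686 + 0.1555 + 4.380×10^-4 = 0.3247 K/W
Q = ΔT/ΣR = (662 K − 293.9 K)/0.3247 = 1130 W

Q = 1130 W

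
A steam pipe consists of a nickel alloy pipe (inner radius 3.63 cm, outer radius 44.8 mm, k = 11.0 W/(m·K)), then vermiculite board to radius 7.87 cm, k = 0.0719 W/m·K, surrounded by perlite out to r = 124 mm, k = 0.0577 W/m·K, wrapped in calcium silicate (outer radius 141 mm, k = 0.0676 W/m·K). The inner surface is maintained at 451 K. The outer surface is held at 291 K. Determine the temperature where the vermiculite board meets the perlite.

T = 380 K

Resistance network (inner→outer):
  R'_nickel alloy = ln(0.0448/0.0363)/(2πk) = 0.2104/(2π·11.0) = 0.003044 m·K/W
  R'_vermiculite board = ln(0.0787/0.0448)/(2πk) = 0.5634/(2π·0.0719) = 1.247 m·K/W
  R'_perlite = ln(0.124/0.0787)/(2πk) = 0.4546/(2π·0.0577) = 1.254 m·K/W
  R'_calcium silicate = ln(0.141/0.124)/(2πk) = 0.1285/(2π·0.0676) = 0.3025 m·K/W
ΣR = 0.003044 + 1.247 + 1.254 + 0.3025 = 2.807 m·K/W
Q' = ΔT/ΣR = (451 K − 291 K)/2.807 = 57.00 W/m
From the inner boundary to the vermiculite board/perlite interface, ΣR_partial = 1.250 m·K/W.
T_interface = T_in − Q'·ΣR_partial = 451 K − (57.00)(1.250) = 380 K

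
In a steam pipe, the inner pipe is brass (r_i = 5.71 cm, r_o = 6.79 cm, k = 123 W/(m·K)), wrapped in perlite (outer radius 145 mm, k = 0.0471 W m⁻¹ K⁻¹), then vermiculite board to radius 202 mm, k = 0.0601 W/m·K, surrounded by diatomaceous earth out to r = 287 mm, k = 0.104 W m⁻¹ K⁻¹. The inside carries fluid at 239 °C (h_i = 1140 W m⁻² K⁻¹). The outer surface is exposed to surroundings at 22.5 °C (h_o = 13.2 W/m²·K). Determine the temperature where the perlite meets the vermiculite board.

Resistance network (inner→outer):
  R'_conv,in = 1/(2πr h) = 1/(2π·0.0571·1140) = 0.002445 m·K/W
  R'_brass = ln(0.0679/0.0571)/(2πk) = 0.1732/(2π·123) = 2.242×10^-4 m·K/W
  R'_perlite = ln(0.145/0.0679)/(2πk) = 0.7587/(2π·0.0471) = 2.564 m·K/W
  R'_vermiculite board = ln(0.202/0.145)/(2πk) = 0.3315/(2π·0.0601) = 0.8780 m·K/W
  R'_diatomaceous earth = ln(0.287/0.202)/(2πk) = 0.3512/(2π·0.104) = 0.5375 m·K/W
  R'_conv,out = 1/(2πr h) = 1/(2π·0.287·13.2) = 0.04201 m·K/W
ΣR = 0.002445 + 2.242×10^-4 + 2.564 + 0.8780 + 0.5375 + 0.04201 = 4.024 m·K/W
Q' = ΔT/ΣR = (239 °C − 22.5 °C)/4.024 = 53.80 W/m
From the inner boundary to the perlite/vermiculite board interface, ΣR_partial = 2.567 m·K/W.
T_interface = T_in − Q'·ΣR_partial = 239 °C − (53.80)(2.567) = 101 °C

T = 101 °C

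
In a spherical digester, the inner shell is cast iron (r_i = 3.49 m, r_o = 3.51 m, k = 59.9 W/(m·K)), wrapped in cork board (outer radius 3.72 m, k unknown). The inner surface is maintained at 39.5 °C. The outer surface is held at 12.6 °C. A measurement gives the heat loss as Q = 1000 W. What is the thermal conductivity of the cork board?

k = 0.0476 W/m·K

ΣR = ΔT/Q = |39.5 − 12.6|/1000 = 0.02690 K/W
Known resistances:
  R_cast iron = (1/3.49 − 1/3.51)/(4πk) = 0.001633/(4π·59.9) = 2.169×10^-6 K/W
R_cork board = ΣR − ΣR_known = 0.02690 − 2.169×10^-6 = 0.02690 K/W
(1/r₁−1/r₂)/(4πk) = 0.02690 ⇒ k = 0.01608/(4π·0.02690) = 0.0476 W/m·K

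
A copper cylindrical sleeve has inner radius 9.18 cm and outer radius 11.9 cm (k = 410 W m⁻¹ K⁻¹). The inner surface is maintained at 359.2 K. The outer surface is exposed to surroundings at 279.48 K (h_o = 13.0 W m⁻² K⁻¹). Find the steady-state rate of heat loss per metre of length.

Q' = 774 W/m

Series thermal resistances, inner to outer:
  R'_copper = ln(0.119/0.0918)/(2πk) = 0.2595/(2π·410) = 1.007×10^-4 m·K/W
  R'_conv,out = 1/(2πr h) = 1/(2π·0.119·13.0) = 0.1029 m·K/W
ΣR = 1.007×10^-4 + 0.1029 = 0.1030 m·K/W
Q' = ΔT/ΣR = (359.2 K − 279.48 K)/0.1030 = 774 W/m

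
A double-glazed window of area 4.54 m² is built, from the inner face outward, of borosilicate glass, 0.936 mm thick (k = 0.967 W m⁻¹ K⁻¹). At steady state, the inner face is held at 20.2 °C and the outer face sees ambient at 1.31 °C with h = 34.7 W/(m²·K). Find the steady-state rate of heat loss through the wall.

Q = 2880 W

Series thermal resistances, inner to outer:
  R_borosilicate glass = L/(kA) = 9.36×10^-4/(0.967·4.54) = 2.132×10^-4 K/W
  R_conv,out = 1/(hA) = 1/(34.7·4.54) = 0.006348 K/W
ΣR = 2.132×10^-4 + 0.006348 = 0.006561 K/W
Q = ΔT/ΣR = (20.2 °C − 1.31 °C)/0.006561 = 2880 W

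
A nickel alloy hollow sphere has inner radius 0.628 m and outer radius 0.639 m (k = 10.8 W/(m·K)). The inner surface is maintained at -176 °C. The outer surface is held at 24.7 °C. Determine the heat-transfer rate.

Q = 9.94×10^5 W

Q = 4πk·ΔT/(1/r₁ − 1/r₂) = 4π × 10.8 × 200.7 / (1/0.628 − 1/0.639) = 9.94×10^5 W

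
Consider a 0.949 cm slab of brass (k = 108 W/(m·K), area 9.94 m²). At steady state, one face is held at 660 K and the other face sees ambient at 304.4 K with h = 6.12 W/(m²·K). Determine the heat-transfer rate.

Resistance network (inner→outer):
  R_brass = L/(kA) = 0.00949/(108·9.94) = 8.840×10^-6 K/W
  R_conv,out = 1/(hA) = 1/(6.12·9.94) = 0.01644 K/W
ΣR = 8.840×10^-6 + 0.01644 = 0.01645 K/W
Q = ΔT/ΣR = (660 K − 304.4 K)/0.01645 = 21600 W

Q = 21.6 kW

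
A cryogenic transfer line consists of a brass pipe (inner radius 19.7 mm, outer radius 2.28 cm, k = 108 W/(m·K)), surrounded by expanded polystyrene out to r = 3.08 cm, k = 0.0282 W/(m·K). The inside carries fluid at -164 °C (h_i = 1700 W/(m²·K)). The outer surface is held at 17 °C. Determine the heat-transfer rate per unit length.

Resistance network (inner→outer):
  R'_conv,in = 1/(2πr h) = 1/(2π·0.0197·1700) = 0.004752 m·K/W
  R'_brass = ln(0.0228/0.0197)/(2πk) = 0.1461/(2π·108) = 2.154×10^-4 m·K/W
  R'_expanded polystyrene = ln(0.0308/0.0228)/(2πk) = 0.3008/(2π·0.0282) = 1.697 m·K/W
ΣR = 0.004752 + 2.154×10^-4 + 1.697 = 1.702 m·K/W
Q' = ΔT/ΣR = (-164 °C − 17 °C)/1.702 = -106 W/m
(Negative Q' ⇒ heat flows inward; heat gain = 106 W/m.)

Q' = 106 W/m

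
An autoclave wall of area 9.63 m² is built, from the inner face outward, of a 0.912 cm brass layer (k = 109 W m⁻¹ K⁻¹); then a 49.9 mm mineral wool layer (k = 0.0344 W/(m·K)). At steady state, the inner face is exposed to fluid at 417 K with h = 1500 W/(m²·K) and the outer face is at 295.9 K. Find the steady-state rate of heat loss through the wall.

Resistance network (inner→outer):
  R_conv,in = 1/(hA) = 1/(1500·9.63) = 6.923×10^-5 K/W
  R_brass = L/(kA) = 0.00912/(109·9.63) = 8.688×10^-6 K/W
  R_mineral wool = L/(kA) = 0.0499/(0.0344·9.63) = 0.1506 K/W
ΣR = 6.923×10^-5 + 8.688×10^-6 + 0.1506 = 0.1507 K/W
Q = ΔT/ΣR = (417 K − 295.9 K)/0.1507 = 804 W

Q = 804 W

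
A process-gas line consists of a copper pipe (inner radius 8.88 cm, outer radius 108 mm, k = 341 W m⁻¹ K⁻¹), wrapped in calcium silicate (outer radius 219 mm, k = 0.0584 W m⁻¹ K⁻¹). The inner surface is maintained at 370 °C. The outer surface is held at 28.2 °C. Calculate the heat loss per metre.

Q' = 177 W/m

Resistance network (inner→outer):
  R'_copper = ln(0.108/0.0888)/(2πk) = 0.1957/(2π·341) = 9.136×10^-5 m·K/W
  R'_calcium silicate = ln(0.219/0.108)/(2πk) = 0.7069/(2π·0.0584) = 1.927 m·K/W
ΣR = 9.136×10^-5 + 1.927 = 1.927 m·K/W
Q' = ΔT/ΣR = (370 °C − 28.2 °C)/1.927 = 177 W/m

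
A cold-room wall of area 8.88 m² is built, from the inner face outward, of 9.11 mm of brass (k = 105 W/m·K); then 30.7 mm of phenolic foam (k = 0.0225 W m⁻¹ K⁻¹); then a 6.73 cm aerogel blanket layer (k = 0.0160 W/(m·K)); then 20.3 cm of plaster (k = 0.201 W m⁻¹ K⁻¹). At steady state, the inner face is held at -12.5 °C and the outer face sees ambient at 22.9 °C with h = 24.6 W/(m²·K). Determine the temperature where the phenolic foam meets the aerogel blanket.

T = -5.20 °C

Resistance network (inner→outer):
  R_brass = L/(kA) = 0.00911/(105·8.88) = 9.770×10^-6 K/W
  R_phenolic foam = L/(kA) = 0.0307/(0.0225·8.88) = 0.1537 K/W
  R_aerogel blanket = L/(kA) = 0.0673/(0.0160·8.88) = 0.4737 K/W
  R_plaster = L/(kA) = 0.203/(0.201·8.88) = 0.1137 K/W
  R_conv,out = 1/(hA) = 1/(24.6·8.88) = 0.004578 K/W
ΣR = 9.770×10^-6 + 0.1537 + 0.4737 + 0.1137 + 0.004578 = 0.7457 K/W
Q = ΔT/ΣR = (-12.5 °C − 22.9 °C)/0.7457 = -47.47 W
From the inner boundary to the phenolic foam/aerogel blanket interface, ΣR_partial = 0.1537 K/W.
T_interface = T_in − Q·ΣR_partial = -12.5 °C − (-47.47)(0.1537) = -5.20 °C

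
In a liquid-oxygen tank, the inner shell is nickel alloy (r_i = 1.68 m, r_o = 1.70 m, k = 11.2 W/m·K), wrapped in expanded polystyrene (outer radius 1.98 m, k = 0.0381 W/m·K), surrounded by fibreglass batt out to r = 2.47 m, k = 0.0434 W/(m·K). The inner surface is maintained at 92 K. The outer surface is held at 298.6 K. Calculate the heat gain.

Q = 578 W

Resistance network (inner→outer):
  R_nickel alloy = (1/1.68 − 1/1.70)/(4πk) = 0.007003/(4π·11.2) = 4.976×10^-5 K/W
  R_expanded polystyrene = (1/1.70 − 1/1.98)/(4πk) = 0.08318/(4π·0.0381) = 0.1737 K/W
  R_fibreglass batt = (1/1.98 − 1/2.47)/(4πk) = 0.1002/(4π·0.0434) = 0.1837 K/W
ΣR = 4.976×10^-5 + 0.1737 + 0.1837 = 0.3574 K/W
Q = ΔT/ΣR = (92 K − 298.6 K)/0.3574 = -578 W
(Negative Q ⇒ heat flows inward; heat gain = 578 W.)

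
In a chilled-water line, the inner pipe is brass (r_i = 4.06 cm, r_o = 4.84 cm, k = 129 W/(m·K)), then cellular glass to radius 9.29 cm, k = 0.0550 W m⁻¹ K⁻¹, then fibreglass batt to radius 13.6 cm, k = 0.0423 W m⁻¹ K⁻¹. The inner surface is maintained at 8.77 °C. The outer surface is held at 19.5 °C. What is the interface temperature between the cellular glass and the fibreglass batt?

Resistance network (inner→outer):
  R'_brass = ln(0.0484/0.0406)/(2πk) = 0.1757/(2π·129) = 2.168×10^-4 m·K/W
  R'_cellular glass = ln(0.0929/0.0484)/(2πk) = 0.6520/(2π·0.0550) = 1.887 m·K/W
  R'_fibreglass batt = ln(0.136/0.0929)/(2πk) = 0.3811/(2π·0.0423) = 1.434 m·K/W
ΣR = 2.168×10^-4 + 1.887 + 1.434 = 3.321 m·K/W
Q' = ΔT/ΣR = (8.77 °C − 19.5 °C)/3.321 = -3.231 W/m
From the inner boundary to the cellular glass/fibreglass batt interface, ΣR_partial = 1.887 m·K/W.
T_interface = T_in − Q'·ΣR_partial = 8.77 °C − (-3.231)(1.887) = 14.9 °C

T = 14.9 °C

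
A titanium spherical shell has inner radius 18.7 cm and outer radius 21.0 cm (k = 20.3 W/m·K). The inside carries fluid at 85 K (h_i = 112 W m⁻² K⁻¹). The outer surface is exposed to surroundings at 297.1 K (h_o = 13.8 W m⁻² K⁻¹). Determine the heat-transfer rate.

Q = 1380 W

Series thermal resistances, inner to outer:
  R_conv,in = 1/(4πr²h) = 1/(4π·0.187²·112) = 0.02032 K/W
  R_titanium = (1/0.187 − 1/0.210)/(4πk) = 0.5857/(4π·20.3) = 0.002296 K/W
  R_conv,out = 1/(4πr²h) = 1/(4π·0.210²·13.8) = 0.1308 K/W
ΣR = 0.02032 + 0.002296 + 0.1308 = 0.1534 K/W
Q = ΔT/ΣR = (85 K − 297.1 K)/0.1534 = -1380 W
(Negative Q ⇒ heat flows inward; heat gain = 1380 W.)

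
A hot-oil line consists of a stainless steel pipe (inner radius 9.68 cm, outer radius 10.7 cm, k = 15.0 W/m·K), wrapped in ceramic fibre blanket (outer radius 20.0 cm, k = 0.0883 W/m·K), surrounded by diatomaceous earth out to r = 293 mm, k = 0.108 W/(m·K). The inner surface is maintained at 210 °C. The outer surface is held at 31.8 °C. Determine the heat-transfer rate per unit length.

Q' = 105 W/m

Series thermal resistances, inner to outer:
  R'_stainless steel = ln(0.107/0.0968)/(2πk) = 0.1002/(2π·15.0) = 0.001063 m·K/W
  R'_ceramic fibre blanket = ln(0.200/0.107)/(2πk) = 0.6255/(2π·0.0883) = 1.127 m·K/W
  R'_diatomaceous earth = ln(0.293/0.200)/(2πk) = 0.3819/(2π·0.108) = 0.5627 m·K/W
ΣR = 0.001063 + 1.127 + 0.5627 = 1.691 m·K/W
Q' = ΔT/ΣR = (210 °C − 31.8 °C)/1.691 = 105 W/m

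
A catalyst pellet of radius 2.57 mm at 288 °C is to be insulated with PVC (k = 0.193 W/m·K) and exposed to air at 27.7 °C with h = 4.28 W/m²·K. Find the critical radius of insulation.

For a sphere, r_cr = 2k_ins/h = 2·0.193/4.28 = 0.0902 m = 9.02 cm

r_cr = 9.02 cm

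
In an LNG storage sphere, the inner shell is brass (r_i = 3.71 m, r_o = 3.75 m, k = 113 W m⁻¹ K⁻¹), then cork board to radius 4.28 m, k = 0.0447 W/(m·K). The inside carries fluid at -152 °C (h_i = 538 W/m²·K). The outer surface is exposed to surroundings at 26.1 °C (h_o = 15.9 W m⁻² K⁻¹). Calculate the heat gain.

Treat each layer as a resistance in series:
  R_conv,in = 1/(4πr²h) = 1/(4π·3.71²·538) = 1.075×10^-5 K/W
  R_brass = (1/3.71 − 1/3.75)/(4πk) = 0.002875/(4π·113) = 2.025×10^-6 K/W
  R_cork board = (1/3.75 − 1/4.28)/(4πk) = 0.03302/(4π·0.0447) = 0.05879 K/W
  R_conv,out = 1/(4πr²h) = 1/(4π·4.28²·15.9) = 2.732×10^-4 K/W
ΣR = 1.075×10^-5 + 2.025×10^-6 + 0.05879 + 2.732×10^-4 = 0.05908 K/W
Q = ΔT/ΣR = (-152 °C − 26.1 °C)/0.05908 = -3010 W
(Negative Q ⇒ heat flows inward; heat gain = 3010 W.)

Q = 3.01 kW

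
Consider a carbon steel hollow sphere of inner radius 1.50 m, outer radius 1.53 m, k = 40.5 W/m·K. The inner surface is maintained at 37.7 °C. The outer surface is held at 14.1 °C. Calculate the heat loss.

Q = 9.19×10^5 W

Q = 4πk·ΔT/(1/r₁ − 1/r₂) = 4π × 40.5 × 23.6 / (1/1.50 − 1/1.53) = 9.19×10^5 W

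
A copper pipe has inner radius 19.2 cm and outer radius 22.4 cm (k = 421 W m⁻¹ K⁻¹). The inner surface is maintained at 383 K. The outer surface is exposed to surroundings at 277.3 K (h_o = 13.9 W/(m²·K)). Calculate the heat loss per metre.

Q' = 2.07 kW/m

Resistance network (inner→outer):
  R'_copper = ln(0.224/0.192)/(2πk) = 0.1542/(2π·421) = 5.828×10^-5 m·K/W
  R'_conv,out = 1/(2πr h) = 1/(2π·0.224·13.9) = 0.05112 m·K/W
ΣR = 5.828×10^-5 + 0.05112 = 0.05118 m·K/W
Q' = ΔT/ΣR = (383 K − 277.3 K)/0.05118 = 2070 W/m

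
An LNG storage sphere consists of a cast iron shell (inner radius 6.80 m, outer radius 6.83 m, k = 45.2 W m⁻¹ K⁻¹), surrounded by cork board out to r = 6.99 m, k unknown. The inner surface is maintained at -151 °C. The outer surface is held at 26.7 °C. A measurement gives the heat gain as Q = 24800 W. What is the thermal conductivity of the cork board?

ΣR = ΔT/Q = |-151 − 26.7|/24800 = 0.007165 K/W
Known resistances:
  R_cast iron = (1/6.80 − 1/6.83)/(4πk) = 6.459×10^-4/(4π·45.2) = 1.137×10^-6 K/W
R_cork board = ΣR − ΣR_known = 0.007165 − 1.137×10^-6 = 0.007164 K/W
(1/r₁−1/r₂)/(4πk) = 0.007164 ⇒ k = 0.003351/(4π·0.007164) = 0.0372 W/m·K

k = 0.0372 W/m·K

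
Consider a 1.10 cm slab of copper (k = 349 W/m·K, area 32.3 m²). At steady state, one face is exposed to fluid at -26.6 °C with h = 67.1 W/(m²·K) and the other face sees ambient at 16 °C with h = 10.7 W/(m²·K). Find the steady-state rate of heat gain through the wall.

Treat each layer as a resistance in series:
  R_conv,in = 1/(hA) = 1/(67.1·32.3) = 4.614×10^-4 K/W
  R_copper = L/(kA) = 0.0110/(349·32.3) = 9.758×10^-7 K/W
  R_conv,out = 1/(hA) = 1/(10.7·32.3) = 0.002893 K/W
ΣR = 4.614×10^-4 + 9.758×10^-7 + 0.002893 = 0.003355 K/W
Q = ΔT/ΣR = (-26.6 °C − 16 °C)/0.003355 = -12700 W
(Negative Q ⇒ heat flows inward; heat gain = 12700 W.)

Q = 12.7 kW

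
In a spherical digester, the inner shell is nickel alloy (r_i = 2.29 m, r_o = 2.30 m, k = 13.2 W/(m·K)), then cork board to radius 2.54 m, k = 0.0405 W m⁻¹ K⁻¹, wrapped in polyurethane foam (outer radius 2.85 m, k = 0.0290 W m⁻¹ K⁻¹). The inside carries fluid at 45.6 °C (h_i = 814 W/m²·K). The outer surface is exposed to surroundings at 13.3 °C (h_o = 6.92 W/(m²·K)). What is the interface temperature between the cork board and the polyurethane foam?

Resistance network (inner→outer):
  R_conv,in = 1/(4πr²h) = 1/(4π·2.29²·814) = 1.864×10^-5 K/W
  R_nickel alloy = (1/2.29 − 1/2.30)/(4πk) = 0.001899/(4π·13.2) = 1.145×10^-5 K/W
  R_cork board = (1/2.30 − 1/2.54)/(4πk) = 0.04108/(4π·0.0405) = 0.08072 K/W
  R_polyurethane foam = (1/2.54 − 1/2.85)/(4πk) = 0.04282/(4π·0.0290) = 0.1175 K/W
  R_conv,out = 1/(4πr²h) = 1/(4π·2.85²·6.92) = 0.001416 K/W
ΣR = 1.864×10^-5 + 1.145×10^-5 + 0.08072 + 0.1175 + 0.001416 = 0.1997 K/W
Q = ΔT/ΣR = (45.6 °C − 13.3 °C)/0.1997 = 161.7 W
From the inner boundary to the cork board/polyurethane foam interface, ΣR_partial = 0.08075 K/W.
T_interface = T_in − Q·ΣR_partial = 45.6 °C − (161.7)(0.08075) = 32.5 °C

T = 32.5 °C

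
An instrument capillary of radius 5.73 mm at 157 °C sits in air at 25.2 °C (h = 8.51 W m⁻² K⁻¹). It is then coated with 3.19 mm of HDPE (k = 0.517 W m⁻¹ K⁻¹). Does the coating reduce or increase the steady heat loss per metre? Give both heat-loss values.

Critical radius for a cylinder: r_cr = k/h = 0.0608 m = 6.08 cm.
Outer radius after coating: r₂ = 0.00573 + 0.00319 = 0.00892 m.
Since r₁ < r_cr and r₂ ≤ r_cr, the coating moves toward the maximum at r_cr — heat loss rises.
Bare: R = 1/(2πr₁h) = 3.264 m·K/W; Q = 131.8/3.264 = 40.4 W/m.
Coated: R = R_cond + R_conv = 2.233 m·K/W; Q = 131.8/2.233 = 59.0 W/m.

increases: 40.4 → 59.0 W/m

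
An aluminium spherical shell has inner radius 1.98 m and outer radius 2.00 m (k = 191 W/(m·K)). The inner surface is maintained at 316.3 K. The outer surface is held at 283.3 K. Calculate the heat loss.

Q = 4πk·ΔT/(1/r₁ − 1/r₂) = 4π × 191 × 33 / (1/1.98 − 1/2.00) = 1.57×10^7 W

Q = 15700 kW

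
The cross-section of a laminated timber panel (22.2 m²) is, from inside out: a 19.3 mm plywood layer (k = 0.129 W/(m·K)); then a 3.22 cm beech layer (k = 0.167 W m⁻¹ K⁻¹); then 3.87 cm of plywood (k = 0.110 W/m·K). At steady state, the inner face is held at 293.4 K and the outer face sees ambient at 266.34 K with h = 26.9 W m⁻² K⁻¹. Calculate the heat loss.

Resistance network (inner→outer):
  R_plywood = L/(kA) = 0.0193/(0.129·22.2) = 0.006739 K/W
  R_beech = L/(kA) = 0.0322/(0.167·22.2) = 0.008685 K/W
  R_plywood = L/(kA) = 0.0387/(0.110·22.2) = 0.01585 K/W
  R_conv,out = 1/(hA) = 1/(26.9·22.2) = 0.001675 K/W
ΣR = 0.006739 + 0.008685 + 0.01585 + 0.001675 = 0.03295 K/W
Q = ΔT/ΣR = (293.4 K − 266.34 K)/0.03295 = 821 W

Q = 821 W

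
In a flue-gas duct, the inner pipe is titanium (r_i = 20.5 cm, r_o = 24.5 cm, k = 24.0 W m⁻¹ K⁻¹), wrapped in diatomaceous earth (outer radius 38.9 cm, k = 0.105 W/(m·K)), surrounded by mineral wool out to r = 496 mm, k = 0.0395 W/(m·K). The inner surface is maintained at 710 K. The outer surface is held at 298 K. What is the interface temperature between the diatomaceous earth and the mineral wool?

T = 538 K

Treat each layer as a resistance in series:
  R'_titanium = ln(0.245/0.205)/(2πk) = 0.1782/(2π·24.0) = 0.001182 m·K/W
  R'_diatomaceous earth = ln(0.389/0.245)/(2πk) = 0.4623/(2π·0.105) = 0.7008 m·K/W
  R'_mineral wool = ln(0.496/0.389)/(2πk) = 0.2430/(2π·0.0395) = 0.9791 m·K/W
ΣR = 0.001182 + 0.7008 + 0.9791 = 1.681 m·K/W
Q' = ΔT/ΣR = (710 K − 298 K)/1.681 = 245.1 W/m
From the inner boundary to the diatomaceous earth/mineral wool interface, ΣR_partial = 0.7020 m·K/W.
T_interface = T_in − Q'·ΣR_partial = 710 K − (245.1)(0.7020) = 538 K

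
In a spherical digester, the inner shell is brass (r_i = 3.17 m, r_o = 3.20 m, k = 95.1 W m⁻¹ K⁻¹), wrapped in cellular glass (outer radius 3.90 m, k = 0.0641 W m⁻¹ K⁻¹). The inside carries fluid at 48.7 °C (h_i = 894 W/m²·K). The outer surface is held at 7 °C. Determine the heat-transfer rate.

Treat each layer as a resistance in series:
  R_conv,in = 1/(4πr²h) = 1/(4π·3.17²·894) = 8.858×10^-6 K/W
  R_brass = (1/3.17 − 1/3.20)/(4πk) = 0.002957/(4π·95.1) = 2.475×10^-6 K/W
  R_cellular glass = (1/3.20 − 1/3.90)/(4πk) = 0.05609/(4π·0.0641) = 0.06963 K/W
ΣR = 8.858×10^-6 + 2.475×10^-6 + 0.06963 = 0.06964 K/W
Q = ΔT/ΣR = (48.7 °C − 7 °C)/0.06964 = 599 W

Q = 599 W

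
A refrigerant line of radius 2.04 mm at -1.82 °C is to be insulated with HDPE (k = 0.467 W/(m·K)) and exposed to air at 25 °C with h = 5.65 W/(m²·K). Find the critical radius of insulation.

For a cylinder, r_cr = k_ins/h = 0.467/5.65 = 0.0827 m = 8.27 cm

r_cr = 8.27 cm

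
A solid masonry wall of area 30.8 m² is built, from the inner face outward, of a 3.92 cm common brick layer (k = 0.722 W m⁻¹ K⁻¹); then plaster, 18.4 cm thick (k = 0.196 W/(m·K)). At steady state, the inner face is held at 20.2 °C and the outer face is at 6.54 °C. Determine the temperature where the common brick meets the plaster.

Resistance network (inner→outer):
  R_common brick = L/(kA) = 0.0392/(0.722·30.8) = 0.001763 K/W
  R_plaster = L/(kA) = 0.184/(0.196·30.8) = 0.03048 K/W
ΣR = 0.001763 + 0.03048 = 0.03224 K/W
Q = ΔT/ΣR = (20.2 °C − 6.54 °C)/0.03224 = 423.7 W
From the inner boundary to the common brick/plaster interface, ΣR_partial = 0.001763 K/W.
T_interface = T_in − Q·ΣR_partial = 20.2 °C − (423.7)(0.001763) = 19.5 °C

T = 19.5 °C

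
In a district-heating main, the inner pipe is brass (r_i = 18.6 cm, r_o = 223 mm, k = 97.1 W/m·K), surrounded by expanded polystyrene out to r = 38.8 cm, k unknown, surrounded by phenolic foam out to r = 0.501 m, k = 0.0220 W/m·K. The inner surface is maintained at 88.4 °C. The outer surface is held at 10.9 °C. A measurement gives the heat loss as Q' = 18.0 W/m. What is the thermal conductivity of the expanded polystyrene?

k = 0.0359 W/m·K

ΣR = ΔT/Q' = |88.4 − 10.9|/18.0 = 4.306 m·K/W
Known resistances:
  R'_brass = ln(0.223/0.186)/(2πk) = 0.1814/(2π·97.1) = 2.974×10^-4 m·K/W
  R'_phenolic foam = ln(0.501/0.388)/(2πk) = 0.2556/(2π·0.0220) = 1.849 m·K/W
R_expanded polystyrene = ΣR − ΣR_known = 4.306 − 1.849 = 2.457 m·K/W
ln(r₂/r₁)/(2πk) = 2.457 ⇒ k = 0.5538/(2π·2.457) = 0.0359 W/m·K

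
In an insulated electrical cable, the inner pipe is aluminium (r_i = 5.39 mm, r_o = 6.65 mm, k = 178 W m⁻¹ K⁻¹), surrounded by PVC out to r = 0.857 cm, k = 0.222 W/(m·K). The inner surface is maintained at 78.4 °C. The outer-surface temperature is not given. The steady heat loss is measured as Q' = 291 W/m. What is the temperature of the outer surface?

Sum the resistances:
  R'_aluminium = ln(0.00665/0.00539)/(2πk) = 0.2101/(2π·178) = 1.878×10^-4 m·K/W
  R'_PVC = ln(0.00857/0.00665)/(2πk) = 0.2537/(2π·0.222) = 0.1818 m·K/W
ΣR = 0.1820 m·K/W
ΔT = Q'·ΣR = 291 × 0.1820 = 52.96 K
Heat flows outward, so T_out = T_in − ΔT = 78.4 − 52.96 = 25.4 °C

T_out = 25.4 °C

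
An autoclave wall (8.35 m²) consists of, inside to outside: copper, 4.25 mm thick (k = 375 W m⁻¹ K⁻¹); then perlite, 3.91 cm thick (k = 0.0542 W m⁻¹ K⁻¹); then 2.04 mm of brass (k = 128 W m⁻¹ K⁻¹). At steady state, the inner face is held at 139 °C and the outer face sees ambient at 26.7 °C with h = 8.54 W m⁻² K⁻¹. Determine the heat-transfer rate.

Q = 1120 W

Series thermal resistances, inner to outer:
  R_copper = L/(kA) = 0.00425/(375·8.35) = 1.357×10^-6 K/W
  R_perlite = L/(kA) = 0.0391/(0.0542·8.35) = 0.08640 K/W
  R_brass = L/(kA) = 0.00204/(128·8.35) = 1.909×10^-6 K/W
  R_conv,out = 1/(hA) = 1/(8.54·8.35) = 0.01402 K/W
ΣR = 1.357×10^-6 + 0.08640 + 1.909×10^-6 + 0.01402 = 0.1004 K/W
Q = ΔT/ΣR = (139 °C − 26.7 °C)/0.1004 = 1120 W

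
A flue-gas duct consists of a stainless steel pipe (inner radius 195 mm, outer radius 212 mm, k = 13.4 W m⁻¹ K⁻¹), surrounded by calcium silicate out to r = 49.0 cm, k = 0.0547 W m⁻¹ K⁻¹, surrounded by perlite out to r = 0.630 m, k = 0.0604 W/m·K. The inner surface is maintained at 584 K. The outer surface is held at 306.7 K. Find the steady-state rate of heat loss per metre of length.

Q' = 89.4 W/m

Resistance network (inner→outer):
  R'_stainless steel = ln(0.212/0.195)/(2πk) = 0.08359/(2π·13.4) = 9.928×10^-4 m·K/W
  R'_calcium silicate = ln(0.490/0.212)/(2πk) = 0.8378/(2π·0.0547) = 2.438 m·K/W
  R'_perlite = ln(0.630/0.490)/(2πk) = 0.2513/(2π·0.0604) = 0.6622 m·K/W
ΣR = 9.928×10^-4 + 2.438 + 0.6622 = 3.101 m·K/W
Q' = ΔT/ΣR = (584 K − 306.7 K)/3.101 = 89.4 W/m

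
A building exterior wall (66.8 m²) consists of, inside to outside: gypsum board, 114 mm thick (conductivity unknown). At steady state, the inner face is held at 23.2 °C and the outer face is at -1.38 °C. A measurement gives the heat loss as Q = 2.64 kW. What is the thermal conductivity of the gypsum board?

ΣR = ΔT/Q = |23.2 − -1.38|/2640 = 0.009311 K/W
L/(kA) = 0.009311 ⇒ k = 0.114/(0.009311·66.8) = 0.183 W/m·K

k = 0.183 W/m·K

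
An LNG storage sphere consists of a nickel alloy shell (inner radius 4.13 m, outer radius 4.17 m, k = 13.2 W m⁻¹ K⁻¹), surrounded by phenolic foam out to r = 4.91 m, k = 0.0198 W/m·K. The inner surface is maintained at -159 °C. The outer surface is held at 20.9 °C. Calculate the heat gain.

Resistance network (inner→outer):
  R_nickel alloy = (1/4.13 − 1/4.17)/(4πk) = 0.002323/(4π·13.2) = 1.400×10^-5 K/W
  R_phenolic foam = (1/4.17 − 1/4.91)/(4πk) = 0.03614/(4π·0.0198) = 0.1453 K/W
ΣR = 1.400×10^-5 + 0.1453 = 0.1453 K/W
Q = ΔT/ΣR = (-159 °C − 20.9 °C)/0.1453 = -1240 W
(Negative Q ⇒ heat flows inward; heat gain = 1240 W.)

Q = 1240 W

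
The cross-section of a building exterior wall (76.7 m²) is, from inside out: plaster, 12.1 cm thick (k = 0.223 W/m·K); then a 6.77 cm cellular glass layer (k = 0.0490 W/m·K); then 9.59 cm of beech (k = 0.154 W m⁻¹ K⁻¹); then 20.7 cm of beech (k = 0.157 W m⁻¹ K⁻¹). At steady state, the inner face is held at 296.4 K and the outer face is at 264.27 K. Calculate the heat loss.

Series thermal resistances, inner to outer:
  R_plaster = L/(kA) = 0.121/(0.223·76.7) = 0.007074 K/W
  R_cellular glass = L/(kA) = 0.0677/(0.0490·76.7) = 0.01801 K/W
  R_beech = L/(kA) = 0.0959/(0.154·76.7) = 0.008119 K/W
  R_beech = L/(kA) = 0.207/(0.157·76.7) = 0.01719 K/W
ΣR = 0.007074 + 0.01801 + 0.008119 + 0.01719 = 0.05039 K/W
Q = ΔT/ΣR = (296.4 K − 264.27 K)/0.05039 = 638 W

Q = 638 W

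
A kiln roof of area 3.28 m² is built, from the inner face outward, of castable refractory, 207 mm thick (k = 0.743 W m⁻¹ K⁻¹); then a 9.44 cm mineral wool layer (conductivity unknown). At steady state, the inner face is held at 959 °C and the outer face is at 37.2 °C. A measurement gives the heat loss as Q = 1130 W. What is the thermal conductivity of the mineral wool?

ΣR = ΔT/Q = |959 − 37.2|/1130 = 0.8158 K/W
Known resistances:
  R_castable refractory = L/(kA) = 0.207/(0.743·3.28) = 0.08494 K/W
R_mineral wool = ΣR − ΣR_known = 0.8158 − 0.08494 = 0.7309 K/W
L/(kA) = 0.7309 ⇒ k = 0.0944/(0.7309·3.28) = 0.0394 W/m·K

k = 0.0394 W/m·K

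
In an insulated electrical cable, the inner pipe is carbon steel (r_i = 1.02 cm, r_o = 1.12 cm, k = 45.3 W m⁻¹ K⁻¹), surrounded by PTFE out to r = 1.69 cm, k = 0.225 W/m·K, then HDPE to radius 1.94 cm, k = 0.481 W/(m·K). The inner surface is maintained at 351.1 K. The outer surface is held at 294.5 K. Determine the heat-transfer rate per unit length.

Q' = 168 W/m

Series thermal resistances, inner to outer:
  R'_carbon steel = ln(0.0112/0.0102)/(2πk) = 0.09353/(2π·45.3) = 3.286×10^-4 m·K/W
  R'_PTFE = ln(0.0169/0.0112)/(2πk) = 0.4114/(2π·0.225) = 0.2910 m·K/W
  R'_HDPE = ln(0.0194/0.0169)/(2πk) = 0.1380/(2π·0.481) = 0.04565 m·K/W
ΣR = 3.286×10^-4 + 0.2910 + 0.04565 = 0.3370 m·K/W
Q' = ΔT/ΣR = (351.1 K − 294.5 K)/0.3370 = 168 W/m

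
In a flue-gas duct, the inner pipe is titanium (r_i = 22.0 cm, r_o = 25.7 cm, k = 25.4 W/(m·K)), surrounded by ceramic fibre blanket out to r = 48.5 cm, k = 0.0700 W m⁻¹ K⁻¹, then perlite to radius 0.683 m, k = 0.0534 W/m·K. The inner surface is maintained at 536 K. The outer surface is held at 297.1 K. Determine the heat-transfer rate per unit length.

Resistance network (inner→outer):
  R'_titanium = ln(0.257/0.220)/(2πk) = 0.1554/(2π·25.4) = 9.740×10^-4 m·K/W
  R'_ceramic fibre blanket = ln(0.485/0.257)/(2πk) = 0.6351/(2π·0.0700) = 1.444 m·K/W
  R'_perlite = ln(0.683/0.485)/(2πk) = 0.3423/(2π·0.0534) = 1.020 m·K/W
ΣR = 9.740×10^-4 + 1.444 + 1.020 = 2.465 m·K/W
Q' = ΔT/ΣR = (536 K − 297.1 K)/2.465 = 96.9 W/m

Q' = 96.9 W/m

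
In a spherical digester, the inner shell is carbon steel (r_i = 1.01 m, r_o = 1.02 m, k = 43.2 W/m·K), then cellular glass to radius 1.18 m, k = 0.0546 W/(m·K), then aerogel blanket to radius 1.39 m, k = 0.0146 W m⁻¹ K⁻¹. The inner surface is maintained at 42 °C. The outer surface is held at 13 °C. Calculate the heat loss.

Q = 32.5 W

Series thermal resistances, inner to outer:
  R_carbon steel = (1/1.01 − 1/1.02)/(4πk) = 0.009707/(4π·43.2) = 1.788×10^-5 K/W
  R_cellular glass = (1/1.02 − 1/1.18)/(4πk) = 0.1329/(4π·0.0546) = 0.1937 K/W
  R_aerogel blanket = (1/1.18 − 1/1.39)/(4πk) = 0.1280/(4π·0.0146) = 0.6978 K/W
ΣR = 1.788×10^-5 + 0.1937 + 0.6978 = 0.8915 K/W
Q = ΔT/ΣR = (42 °C − 13 °C)/0.8915 = 32.5 W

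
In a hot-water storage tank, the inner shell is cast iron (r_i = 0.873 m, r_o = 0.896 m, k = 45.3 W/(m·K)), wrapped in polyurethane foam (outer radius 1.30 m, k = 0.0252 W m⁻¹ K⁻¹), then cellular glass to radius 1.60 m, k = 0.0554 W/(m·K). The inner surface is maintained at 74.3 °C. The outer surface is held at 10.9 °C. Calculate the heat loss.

Q = 48.7 W

Series thermal resistances, inner to outer:
  R_cast iron = (1/0.873 − 1/0.896)/(4πk) = 0.02940/(4π·45.3) = 5.165×10^-5 K/W
  R_polyurethane foam = (1/0.896 − 1/1.30)/(4πk) = 0.3468/(4π·0.0252) = 1.095 K/W
  R_cellular glass = (1/1.30 − 1/1.60)/(4πk) = 0.1442/(4π·0.0554) = 0.2072 K/W
ΣR = 5.165×10^-5 + 1.095 + 0.2072 = 1.302 K/W
Q = ΔT/ΣR = (74.3 °C − 10.9 °C)/1.302 = 48.7 W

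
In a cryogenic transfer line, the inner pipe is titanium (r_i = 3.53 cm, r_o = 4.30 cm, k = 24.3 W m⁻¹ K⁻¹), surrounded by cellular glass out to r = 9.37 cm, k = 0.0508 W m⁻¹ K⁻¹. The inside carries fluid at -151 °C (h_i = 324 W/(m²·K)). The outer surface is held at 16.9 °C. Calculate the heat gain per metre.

Q' = 68.4 W/m

Resistance network (inner→outer):
  R'_conv,in = 1/(2πr h) = 1/(2π·0.0353·324) = 0.01392 m·K/W
  R'_titanium = ln(0.0430/0.0353)/(2πk) = 0.1973/(2π·24.3) = 0.001292 m·K/W
  R'_cellular glass = ln(0.0937/0.0430)/(2πk) = 0.7789/(2π·0.0508) = 2.440 m·K/W
ΣR = 0.01392 + 0.001292 + 2.440 = 2.455 m·K/W
Q' = ΔT/ΣR = (-151 °C − 16.9 °C)/2.455 = -68.4 W/m
(Negative Q' ⇒ heat flows inward; heat gain = 68.4 W/m.)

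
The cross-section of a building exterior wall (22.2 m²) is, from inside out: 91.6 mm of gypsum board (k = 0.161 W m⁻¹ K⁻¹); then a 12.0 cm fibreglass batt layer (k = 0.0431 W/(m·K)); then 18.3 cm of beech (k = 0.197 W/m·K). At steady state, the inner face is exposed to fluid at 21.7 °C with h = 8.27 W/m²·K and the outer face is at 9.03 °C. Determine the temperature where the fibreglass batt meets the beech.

T = 11.7 °C

Resistance network (inner→outer):
  R_conv,in = 1/(hA) = 1/(8.27·22.2) = 0.005447 K/W
  R_gypsum board = L/(kA) = 0.0916/(0.161·22.2) = 0.02563 K/W
  R_fibreglass batt = L/(kA) = 0.120/(0.0431·22.2) = 0.1254 K/W
  R_beech = L/(kA) = 0.183/(0.197·22.2) = 0.04184 K/W
ΣR = 0.005447 + 0.02563 + 0.1254 + 0.04184 = 0.1983 K/W
Q = ΔT/ΣR = (21.7 °C − 9.03 °C)/0.1983 = 63.89 W
From the inner boundary to the fibreglass batt/beech interface, ΣR_partial = 0.1565 K/W.
T_interface = T_in − Q·ΣR_partial = 21.7 °C − (63.89)(0.1565) = 11.7 °C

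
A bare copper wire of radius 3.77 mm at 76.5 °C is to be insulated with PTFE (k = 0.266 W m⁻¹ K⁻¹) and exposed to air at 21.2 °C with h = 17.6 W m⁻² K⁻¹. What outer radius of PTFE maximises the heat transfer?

For a cylinder, r_cr = k_ins/h = 0.266/17.6 = 0.0151 m = 1.51 cm

r_cr = 1.51 cm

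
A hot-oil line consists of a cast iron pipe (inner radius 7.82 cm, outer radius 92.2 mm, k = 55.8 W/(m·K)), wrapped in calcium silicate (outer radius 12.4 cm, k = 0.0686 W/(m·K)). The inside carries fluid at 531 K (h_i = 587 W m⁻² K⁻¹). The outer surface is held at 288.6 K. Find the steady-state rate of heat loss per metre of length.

Resistance network (inner→outer):
  R'_conv,in = 1/(2πr h) = 1/(2π·0.0782·587) = 0.003467 m·K/W
  R'_cast iron = ln(0.0922/0.0782)/(2πk) = 0.1647/(2π·55.8) = 4.697×10^-4 m·K/W
  R'_calcium silicate = ln(0.124/0.0922)/(2πk) = 0.2963/(2π·0.0686) = 0.6875 m·K/W
ΣR = 0.003467 + 4.697×10^-4 + 0.6875 = 0.6914 m·K/W
Q' = ΔT/ΣR = (531 K − 288.6 K)/0.6914 = 351 W/m

Q' = 351 W/m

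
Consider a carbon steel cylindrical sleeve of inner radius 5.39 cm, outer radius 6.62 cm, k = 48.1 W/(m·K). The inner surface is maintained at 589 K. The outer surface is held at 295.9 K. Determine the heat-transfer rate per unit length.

Q' = 4.31×10^5 W/m

Q' = 2πk·ΔT/ln(r₂/r₁) = 2π × 48.1 × 293.1 / ln(0.0662/0.0539) = 4.31×10^5 W/m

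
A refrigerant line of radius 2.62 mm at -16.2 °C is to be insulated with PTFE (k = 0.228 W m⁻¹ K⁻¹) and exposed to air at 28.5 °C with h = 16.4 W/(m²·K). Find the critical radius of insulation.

For a cylinder, r_cr = k_ins/h = 0.228/16.4 = 0.0139 m = 1.39 cm

r_cr = 1.39 cm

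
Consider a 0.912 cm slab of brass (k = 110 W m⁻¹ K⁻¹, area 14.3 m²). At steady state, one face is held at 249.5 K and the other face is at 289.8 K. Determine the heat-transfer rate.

Q = 6950 kW

Q = kA·ΔT/L = 110 × 14.3 × |249.5 K − 289.8 K| / 0.00912 = 6.95×10^6 W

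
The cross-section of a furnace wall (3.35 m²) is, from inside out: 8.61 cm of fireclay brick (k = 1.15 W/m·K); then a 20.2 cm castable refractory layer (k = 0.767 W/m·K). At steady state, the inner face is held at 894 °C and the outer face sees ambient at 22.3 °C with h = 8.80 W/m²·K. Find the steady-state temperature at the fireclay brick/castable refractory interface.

T = 750 °C

Series thermal resistances, inner to outer:
  R_fireclay brick = L/(kA) = 0.0861/(1.15·3.35) = 0.02235 K/W
  R_castable refractory = L/(kA) = 0.202/(0.767·3.35) = 0.07862 K/W
  R_conv,out = 1/(hA) = 1/(8.80·3.35) = 0.03392 K/W
ΣR = 0.02235 + 0.07862 + 0.03392 = 0.1349 K/W
Q = ΔT/ΣR = (894 °C − 22.3 °C)/0.1349 = 6462 W
From the inner boundary to the fireclay brick/castable refractory interface, ΣR_partial = 0.02235 K/W.
T_interface = T_in − Q·ΣR_partial = 894 °C − (6462)(0.02235) = 750 °C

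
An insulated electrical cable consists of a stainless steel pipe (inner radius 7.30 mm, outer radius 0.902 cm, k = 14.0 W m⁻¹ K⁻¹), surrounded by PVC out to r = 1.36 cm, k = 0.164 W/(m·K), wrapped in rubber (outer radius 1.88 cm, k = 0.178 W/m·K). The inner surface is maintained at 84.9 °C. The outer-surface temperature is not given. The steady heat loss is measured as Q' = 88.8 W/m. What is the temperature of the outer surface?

T_out = 23.6 °C

Sum the resistances:
  R'_stainless steel = ln(0.00902/0.00730)/(2πk) = 0.2116/(2π·14.0) = 0.002405 m·K/W
  R'_PVC = ln(0.0136/0.00902)/(2πk) = 0.4106/(2π·0.164) = 0.3985 m·K/W
  R'_rubber = ln(0.0188/0.0136)/(2πk) = 0.3238/(2π·0.178) = 0.2895 m·K/W
ΣR = 0.6904 m·K/W
ΔT = Q'·ΣR = 88.8 × 0.6904 = 61.31 K
Heat flows outward, so T_out = T_in − ΔT = 84.9 − 61.31 = 23.6 °C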